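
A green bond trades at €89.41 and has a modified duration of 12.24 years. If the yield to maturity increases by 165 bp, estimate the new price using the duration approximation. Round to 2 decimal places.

Duration approximation: ΔP/P ≈ -D_mod · Δy = -12.24 × (+0.0165) = -0.201960.
New price ≈ 89.41 × (1 - 0.201960) = 71.3527564.

€71.35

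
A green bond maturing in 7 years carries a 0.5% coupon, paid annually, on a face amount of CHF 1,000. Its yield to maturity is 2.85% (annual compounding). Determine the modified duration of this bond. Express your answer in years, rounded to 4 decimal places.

Periodic yield y = 0.0285. First find Macaulay duration:
  t   CF        PV=CF/(1+0.0285)^t    t·PV
  1         5.00         4.8614         4.8614
  2         5.00         4.7267         9.4535
  3         5.00         4.5958        13.7873
  4         5.00         4.4684        17.8736
  5         5.00         4.3446        21.7229
  6         5.00         4.2242        25.3452
  7     1,005.00       825.5359     5,778.7516
  Σ                    852.7571     5,871.7956
P = 852.7571; Macaulay duration = 5,871.7956 / 852.7571 = 6.88566 years.
Modified duration = D_Mac / (1 + y) = 6.88566 / 1.0285 = 6.69486 years.

6.6949 years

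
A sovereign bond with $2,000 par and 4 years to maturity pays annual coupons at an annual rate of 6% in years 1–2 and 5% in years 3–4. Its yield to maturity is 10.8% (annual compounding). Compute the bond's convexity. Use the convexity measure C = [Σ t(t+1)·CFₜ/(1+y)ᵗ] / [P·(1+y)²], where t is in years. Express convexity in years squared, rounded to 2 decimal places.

With y = 0.108:
  t   CF        PV=CF/(1+0.108)^t    t·PV        t(t+1)·PV
  1       120.00       108.3032       108.3032         216.6065
  2       120.00        97.7466       195.4932         586.4797
  3       100.00        73.5158       220.5474         882.1897
  4     2,100.00     1,393.3501     5,573.4004      27,867.0020
  Σ                  1,672.9158     6,097.7443      29,552.2779
P = 1,672.9158.
Convexity = Σ t(t+1)·PV / [P·(1+y)²] = 29,552.2779 / (1,672.9158 × 1.227664) = 14.38922.

14.39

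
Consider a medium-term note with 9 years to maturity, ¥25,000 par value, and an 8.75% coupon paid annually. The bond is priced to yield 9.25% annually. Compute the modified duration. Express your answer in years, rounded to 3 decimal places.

5.993 years

Periodic yield y = 0.0925. First find Macaulay duration:
  t   CF        PV=CF/(1+0.0925)^t    t·PV
  1     2,187.50     2,002.2883     2,002.2883
  2     2,187.50     1,832.7582     3,665.5164
  3     2,187.50     1,677.5819     5,032.7456
  4     2,187.50     1,535.5440     6,142.1762
  5     2,187.50     1,405.5323     7,027.6615
  6     2,187.50     1,286.5284     7,719.1706
  7     2,187.50     1,177.6004     8,243.2028
  8     2,187.50     1,077.8951     8,623.1608
  9    27,187.50    12,262.4222   110,361.7994
  Σ                 24,258.1508   158,817.7216
P = 24,258.1508; Macaulay duration = 158,817.7216 / 24,258.1508 = 6.54698 years.
Modified duration = D_Mac / (1 + y) = 6.54698 / 1.0925 = 5.99266 years.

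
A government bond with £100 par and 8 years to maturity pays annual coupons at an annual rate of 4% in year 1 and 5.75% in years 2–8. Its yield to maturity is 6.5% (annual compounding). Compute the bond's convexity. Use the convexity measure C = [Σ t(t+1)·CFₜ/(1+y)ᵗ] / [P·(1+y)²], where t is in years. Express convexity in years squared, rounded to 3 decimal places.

49.668

With y = 0.065:
  t   CF        PV=CF/(1+0.065)^t    t·PV        t(t+1)·PV
  1         4.00         3.7559         3.7559           7.5117
  2         5.75         5.0695        10.1391          30.4172
  3         5.75         4.7601        14.2804          57.1216
  4         5.75         4.4696        17.8784          89.3922
  5         5.75         4.1968        20.9841         125.9044
  6         5.75         3.9407        23.6440         165.5082
  7         5.75         3.7002        25.9011         207.2090
  8       105.75        63.8974       511.1796       4,600.6163
  Σ                     93.7902       627.7626       5,283.6806
P = 93.7902.
Convexity = Σ t(t+1)·PV / [P·(1+y)²] = 5,283.6806 / (93.7902 × 1.134225) = 49.66834.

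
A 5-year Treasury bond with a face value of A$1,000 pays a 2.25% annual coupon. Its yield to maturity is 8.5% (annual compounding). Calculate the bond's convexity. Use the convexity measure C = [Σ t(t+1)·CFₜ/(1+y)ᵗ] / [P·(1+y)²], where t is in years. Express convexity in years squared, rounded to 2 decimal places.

23.77

With y = 0.085:
  t   CF        PV=CF/(1+0.085)^t    t·PV        t(t+1)·PV
  1        22.50        20.7373        20.7373          41.4747
  2        22.50        19.1127        38.2255         114.6765
  3        22.50        17.6154        52.8463         211.3852
  4        22.50        16.2354        64.9417         324.7084
  5     1,022.50       680.0089     3,400.0447      20,400.2684
  Σ                    753.7099     3,576.7955      21,092.5131
P = 753.7099.
Convexity = Σ t(t+1)·PV / [P·(1+y)²] = 21,092.5131 / (753.7099 × 1.177225) = 23.77194.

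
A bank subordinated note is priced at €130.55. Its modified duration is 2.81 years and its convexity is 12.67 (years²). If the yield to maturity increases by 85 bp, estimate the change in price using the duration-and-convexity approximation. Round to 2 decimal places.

Duration effect: -D_mod·Δy = -2.81 × (+0.0085) = -0.023885
Convexity effect: ½·C·(Δy)² = 0.5 × 12.67 × (0.0085)² = +0.00045770375
ΔP/P ≈ -0.023885 + 0.00045770375 = -0.02342729625
ΔP ≈ 130.55 × (-0.02342729625) = -3.0584335254375.

-€3.06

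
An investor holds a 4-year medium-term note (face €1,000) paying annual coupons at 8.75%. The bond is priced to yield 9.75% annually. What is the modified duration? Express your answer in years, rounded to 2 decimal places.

3.22 years

Periodic yield y = 0.0975. First find Macaulay duration:
  t   CF        PV=CF/(1+0.0975)^t    t·PV
  1        87.50        79.7267        79.7267
  2        87.50        72.6439       145.2877
  3        87.50        66.1903       198.5710
  4     1,087.50       749.5682     2,998.2728
  Σ                    968.1290     3,421.8581
P = 968.1290; Macaulay duration = 3,421.8581 / 968.1290 = 3.53451 years.
Modified duration = D_Mac / (1 + y) = 3.53451 / 1.0975 = 3.22051 years.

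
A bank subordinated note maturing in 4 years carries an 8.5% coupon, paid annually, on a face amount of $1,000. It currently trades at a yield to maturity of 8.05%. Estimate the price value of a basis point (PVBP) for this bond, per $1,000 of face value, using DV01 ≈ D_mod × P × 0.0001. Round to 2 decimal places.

$0.33

Periodic yield y = 0.0805.
  t   CF        PV=CF/(1+0.0805)^t    t·PV
  1        85.00        78.6673        78.6673
  2        85.00        72.8064       145.6127
  3        85.00        67.3821       202.1463
  4     1,085.00       796.0322     3,184.1289
  Σ                  1,014.8880     3,610.5553
P = 1,014.8880; D_Mac = 3.55759 yrs; D_mod = 3.29254 yrs.
DV01 ≈ 3.29254 × 1,014.8880 × 0.0001 = 0.334156.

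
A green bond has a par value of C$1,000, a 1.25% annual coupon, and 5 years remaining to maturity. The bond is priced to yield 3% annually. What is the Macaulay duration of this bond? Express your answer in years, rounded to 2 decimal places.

4.87 years

Periodic yield y = 0.03. Discount each cash flow and weight by its year:
  t   CF        PV=CF/(1+0.03)^t    t·PV
  1        12.50        12.1359        12.1359
  2        12.50        11.7824        23.5649
  3        12.50        11.4393        34.3178
  4        12.50        11.1061        44.4244
  5     1,012.50       873.3914     4,366.9570
  Σ                    919.8551     4,481.4000
Price P = Σ PV = 919.8551.
Macaulay duration = Σ(t·PV) / P = 4,481.4000 / 919.8551 = 4.87185 years.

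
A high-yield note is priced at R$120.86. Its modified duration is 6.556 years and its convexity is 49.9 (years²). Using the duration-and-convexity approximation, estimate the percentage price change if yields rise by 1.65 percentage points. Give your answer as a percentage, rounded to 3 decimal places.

-10.138%

Duration effect: -D_mod·Δy = -6.556 × (+0.0165) = -0.108174
Convexity effect: ½·C·(Δy)² = 0.5 × 49.9 × (0.0165)² = +0.0067926375
ΔP/P ≈ -0.108174 + 0.0067926375 = -0.1013813625
= -10.13813625%.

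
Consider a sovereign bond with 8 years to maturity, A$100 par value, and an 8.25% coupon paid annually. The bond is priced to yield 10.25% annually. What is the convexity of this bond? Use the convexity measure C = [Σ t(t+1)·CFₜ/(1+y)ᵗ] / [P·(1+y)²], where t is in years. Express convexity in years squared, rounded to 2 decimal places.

40.39

With y = 0.1025:
  t   CF        PV=CF/(1+0.1025)^t    t·PV        t(t+1)·PV
  1         8.25         7.4830         7.4830          14.9660
  2         8.25         6.7873        13.5746          40.7238
  3         8.25         6.1563        18.4688          73.8753
  4         8.25         5.5839        22.3357         111.6785
  5         8.25         5.0648        25.3239         151.9435
  6         8.25         4.5939        27.5635         192.9442
  7         8.25         4.1668        29.1677         233.3414
  8       108.25        49.5906       396.7246       3,570.5212
  Σ                     89.4266       540.6417       4,389.9939
P = 89.4266.
Convexity = Σ t(t+1)·PV / [P·(1+y)²] = 4,389.9939 / (89.4266 × 1.215506) = 40.38687.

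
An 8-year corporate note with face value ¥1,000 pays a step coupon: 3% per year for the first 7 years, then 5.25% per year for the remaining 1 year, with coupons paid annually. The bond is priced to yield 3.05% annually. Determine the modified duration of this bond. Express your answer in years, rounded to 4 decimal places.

Periodic yield y = 0.0305. First find Macaulay duration:
  t   CF        PV=CF/(1+0.0305)^t    t·PV
  1        30.00        29.1121        29.1121
  2        30.00        28.2504        56.5009
  3        30.00        27.4143        82.2429
  4        30.00        26.6029       106.4117
  5        30.00        25.8155       129.0777
  6        30.00        25.0515       150.3088
  7        30.00        24.3100       170.1701
  8     1,052.50       827.6336     6,621.0691
  Σ                  1,014.1904     7,344.8934
P = 1,014.1904; Macaulay duration = 7,344.8934 / 1,014.1904 = 7.24212 years.
Modified duration = D_Mac / (1 + y) = 7.24212 / 1.0305 = 7.02778 years.

7.0278 years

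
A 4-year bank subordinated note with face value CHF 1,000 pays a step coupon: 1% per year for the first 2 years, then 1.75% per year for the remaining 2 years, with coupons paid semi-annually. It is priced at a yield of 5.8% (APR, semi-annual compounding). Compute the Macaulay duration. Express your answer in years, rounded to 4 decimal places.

Periodic yield y = 0.029. Discount each cash flow and weight by its period:
  t   CF        PV=CF/(1+0.029)^t    t·PV
  1         5.00         4.8591         4.8591
  2         5.00         4.7221         9.4443
  3         5.00         4.5891        13.7672
  4         5.00         4.4597        17.8389
  5         8.75         7.5846        37.9229
  6         8.75         7.3708        44.2249
  7         8.75         7.1631        50.1416
  8     1,008.75       802.5287     6,420.2293
  Σ                    843.2772     6,598.4282
Price P = Σ PV = 843.2772.
Macaulay duration = Σ(t·PV) / P = 6,598.4282 / 843.2772 = 7.82474 half-year periods.
In years: 7.82474 / 2 = 3.91237 years.

3.9124 years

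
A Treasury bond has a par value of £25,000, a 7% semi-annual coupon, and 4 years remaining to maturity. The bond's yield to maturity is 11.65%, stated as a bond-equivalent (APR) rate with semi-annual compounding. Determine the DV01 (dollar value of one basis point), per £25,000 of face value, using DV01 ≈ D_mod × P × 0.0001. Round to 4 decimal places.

Periodic yield y = 0.05825.
  t   CF        PV=CF/(1+0.05825)^t    t·PV
  1       875.00       826.8368       826.8368
  2       875.00       781.3246     1,562.6492
  3       875.00       738.3176     2,214.9528
  4       875.00       697.6779     2,790.7115
  5       875.00       659.2751     3,296.3755
  6       875.00       622.9861     3,737.9169
  7       875.00       588.6947     4,120.8628
  8    25,875.00    16,450.3121   131,602.4966
  Σ                 21,365.4248   150,152.8020
P = 21,365.4248; D_Mac = 7.02784 half-year periods = 3.51392 yrs; D_mod = 3.32050 yrs.
DV01 ≈ 3.32050 × 21,365.4248 × 0.0001 = 7.094392.

£7.0944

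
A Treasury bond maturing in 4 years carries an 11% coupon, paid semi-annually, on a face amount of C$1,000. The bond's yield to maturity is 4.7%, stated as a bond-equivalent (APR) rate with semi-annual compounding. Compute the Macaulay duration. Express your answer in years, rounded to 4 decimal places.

3.4144 years

Periodic yield y = 0.0235. Discount each cash flow and weight by its period:
  t   CF        PV=CF/(1+0.0235)^t    t·PV
  1        55.00        53.7372        53.7372
  2        55.00        52.5033       105.0067
  3        55.00        51.2978       153.8935
  4        55.00        50.1200       200.4801
  5        55.00        48.9693       244.8463
  6        55.00        47.8449       287.0694
  7        55.00        46.7464       327.2245
  8     1,055.00       876.0919     7,008.7355
  Σ                  1,227.3108     8,380.9931
Price P = Σ PV = 1,227.3108.
Macaulay duration = Σ(t·PV) / P = 8,380.9931 / 1,227.3108 = 6.82875 half-year periods.
In years: 6.82875 / 2 = 3.41437 years.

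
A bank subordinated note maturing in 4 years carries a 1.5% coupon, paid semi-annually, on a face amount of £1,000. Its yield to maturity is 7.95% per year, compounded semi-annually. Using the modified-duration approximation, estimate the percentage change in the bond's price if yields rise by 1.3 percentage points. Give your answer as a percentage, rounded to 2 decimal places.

-4.85%

Periodic yield y = 0.03975. Modified duration first:
  t   CF        PV=CF/(1+0.03975)^t    t·PV
  1         7.50         7.2133         7.2133
  2         7.50         6.9375        13.8750
  3         7.50         6.6723        20.0168
  4         7.50         6.4172        25.6688
  5         7.50         6.1719        30.8593
  6         7.50         5.9359        35.6155
  7         7.50         5.7090        39.9629
  8     1,007.50       737.5876     5,900.7010
  Σ                    782.6447     6,073.9127
P = 782.6447; D_Mac = 7.76075 half-year periods = 3.88038 yrs; D_mod = 3.88038/(1+0.03975) = 3.73203 yrs.
ΔP/P ≈ -D_mod · Δy = -3.73203 × (+0.013) = -0.048516 = -4.8516%.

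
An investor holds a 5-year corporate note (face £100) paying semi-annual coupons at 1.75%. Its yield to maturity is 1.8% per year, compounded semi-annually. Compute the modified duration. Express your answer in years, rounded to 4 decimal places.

4.7661 years

Periodic yield y = 0.009. First find Macaulay duration:
  t   CF        PV=CF/(1+0.009)^t    t·PV
  1        0.875         0.8672         0.8672
  2        0.875         0.8595         1.7189
  3        0.875         0.8518         2.5554
  4        0.875         0.8442         3.3768
  5        0.875         0.8367         4.1833
  6        0.875         0.8292         4.9752
  7        0.875         0.8218         5.7526
  8        0.875         0.8145         6.5158
  9        0.875         0.8072         7.2649
  10     100.875        92.2299       922.2993
  Σ                     99.7619       959.5095
P = 99.7619; Macaulay duration = 959.5095 / 99.7619 = 9.61799 half-year periods = 4.80900 years.
Modified duration = D_Mac / (1 + y) = 4.80900 / 1.009 = 4.76610 years.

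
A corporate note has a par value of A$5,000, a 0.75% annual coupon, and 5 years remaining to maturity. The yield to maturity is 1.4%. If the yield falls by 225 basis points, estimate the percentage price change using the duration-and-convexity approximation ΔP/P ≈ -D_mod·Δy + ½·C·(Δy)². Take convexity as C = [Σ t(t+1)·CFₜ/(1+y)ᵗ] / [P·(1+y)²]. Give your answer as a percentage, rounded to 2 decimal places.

+11.65%

With y = 0.014:
  t   CF        PV=CF/(1+0.014)^t    t·PV        t(t+1)·PV
  1        37.50        36.9822        36.9822          73.9645
  2        37.50        36.4716        72.9433         218.8299
  3        37.50        35.9681       107.9043         431.6171
  4        37.50        35.4715       141.8860         709.4298
  5     5,037.50     4,699.2147    23,496.0733     140,976.4398
  Σ                  4,844.1081    23,855.7891     142,410.2811
P = 4,844.1081; D_Mac = 4.92470 yrs; D_mod = 4.85671 yrs; C = 28.59247.
Duration effect: -4.85671 × (-0.0225) = +0.109276
Convexity effect: 0.5 × 28.59247 × (-0.0225)² = +0.0072375
ΔP/P ≈ +0.109276 + 0.0072375 = +0.116513 = +11.6513%.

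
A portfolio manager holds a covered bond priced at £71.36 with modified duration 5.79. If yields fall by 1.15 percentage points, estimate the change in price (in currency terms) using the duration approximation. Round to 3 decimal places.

+£4.752

Duration approximation: ΔP/P ≈ -D_mod · Δy = -5.79 × (-0.0115) = +0.066585.
ΔP ≈ 71.36 × (+0.066585) = +4.7515056.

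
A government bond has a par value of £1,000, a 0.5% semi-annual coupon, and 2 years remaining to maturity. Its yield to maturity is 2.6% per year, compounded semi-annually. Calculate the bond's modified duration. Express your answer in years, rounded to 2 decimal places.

Periodic yield y = 0.013. First find Macaulay duration:
  t   CF        PV=CF/(1+0.013)^t    t·PV
  1         2.50         2.4679         2.4679
  2         2.50         2.4362         4.8725
  3         2.50         2.4050         7.2149
  4     1,002.50       952.0212     3,808.0846
  Σ                    959.3303     3,822.6400
P = 959.3303; Macaulay duration = 3,822.6400 / 959.3303 = 3.98470 half-year periods = 1.99235 years.
Modified duration = D_Mac / (1 + y) = 1.99235 / 1.013 = 1.96678 years.

1.97 years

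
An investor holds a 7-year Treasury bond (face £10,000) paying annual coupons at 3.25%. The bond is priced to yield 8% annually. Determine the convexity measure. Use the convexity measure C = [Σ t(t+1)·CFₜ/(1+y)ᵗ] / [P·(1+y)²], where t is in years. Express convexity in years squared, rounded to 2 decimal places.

With y = 0.08:
  t   CF        PV=CF/(1+0.08)^t    t·PV        t(t+1)·PV
  1       325.00       300.9259       300.9259         601.8519
  2       325.00       278.6351       557.2702       1,671.8107
  3       325.00       257.9955       773.9864       3,095.9457
  4       325.00       238.8847       955.5388       4,777.6940
  5       325.00       221.1895     1,105.9477       6,635.6862
  6       325.00       204.8051     1,228.8308       8,601.8154
  7    10,325.00     6,024.5383    42,171.7683     337,374.1465
  Σ                  7,526.9742    47,094.2682     362,758.9505
P = 7,526.9742.
Convexity = Σ t(t+1)·PV / [P·(1+y)²] = 362,758.9505 / (7,526.9742 × 1.166400) = 41.31904.

41.32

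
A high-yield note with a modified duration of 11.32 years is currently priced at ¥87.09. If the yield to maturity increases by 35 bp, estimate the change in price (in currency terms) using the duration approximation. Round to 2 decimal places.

-¥3.45

Duration approximation: ΔP/P ≈ -D_mod · Δy = -11.32 × (+0.0035) = -0.039620.
ΔP ≈ 87.09 × (-0.039620) = -3.4505058.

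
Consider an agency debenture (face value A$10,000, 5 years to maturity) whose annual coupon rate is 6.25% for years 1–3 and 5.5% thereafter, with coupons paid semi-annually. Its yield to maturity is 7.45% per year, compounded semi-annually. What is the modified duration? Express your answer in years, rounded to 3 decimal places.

Periodic yield y = 0.03725. First find Macaulay duration:
  t   CF        PV=CF/(1+0.03725)^t    t·PV
  1       312.50       301.2774       301.2774
  2       312.50       290.4579       580.9157
  3       312.50       280.0269       840.0806
  4       312.50       269.9705     1,079.8818
  5       312.50       260.2752     1,301.3760
  6       312.50       250.9281     1,505.5688
  7       275.00       212.8867     1,490.2071
  8       275.00       205.2415     1,641.9319
  9       275.00       197.8708     1,780.8372
  10   10,275.00     7,127.6669    71,276.6690
  Σ                  9,396.6019    81,798.7456
P = 9,396.6019; Macaulay duration = 81,798.7456 / 9,396.6019 = 8.70514 half-year periods = 4.35257 years.
Modified duration = D_Mac / (1 + y) = 4.35257 / 1.03725 = 4.19626 years.

4.196 years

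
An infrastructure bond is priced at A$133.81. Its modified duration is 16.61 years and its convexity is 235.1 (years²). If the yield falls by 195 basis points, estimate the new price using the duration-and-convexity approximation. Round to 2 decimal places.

Duration effect: -D_mod·Δy = -16.61 × (-0.0195) = +0.323895
Convexity effect: ½·C·(Δy)² = 0.5 × 235.1 × (-0.0195)² = +0.0446983875
ΔP/P ≈ +0.323895 + 0.0446983875 = +0.3685933875
New price ≈ 133.81 × (1 + 0.3685933875) = 183.131481181375.

A$183.13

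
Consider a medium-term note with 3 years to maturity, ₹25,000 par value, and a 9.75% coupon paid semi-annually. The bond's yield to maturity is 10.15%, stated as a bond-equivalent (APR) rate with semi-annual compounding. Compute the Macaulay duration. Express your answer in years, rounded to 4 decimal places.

2.6703 years

Periodic yield y = 0.05075. Discount each cash flow and weight by its period:
  t   CF        PV=CF/(1+0.05075)^t    t·PV
  1     1,218.75     1,159.8858     1,159.8858
  2     1,218.75     1,103.8647     2,207.7293
  3     1,218.75     1,050.5493     3,151.6479
  4     1,218.75       999.8090     3,999.2359
  5     1,218.75       951.5194     4,757.5969
  6    26,218.75    19,481.1949   116,887.1692
  Σ                 24,746.8230   132,163.2650
Price P = Σ PV = 24,746.8230.
Macaulay duration = Σ(t·PV) / P = 132,163.2650 / 24,746.8230 = 5.34062 half-year periods.
In years: 5.34062 / 2 = 2.67031 years.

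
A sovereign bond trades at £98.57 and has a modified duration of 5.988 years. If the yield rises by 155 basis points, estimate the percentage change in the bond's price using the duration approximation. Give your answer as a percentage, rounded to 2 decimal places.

Duration approximation: ΔP/P ≈ -D_mod · Δy = -5.988 × (+0.0155) = -0.092814.
As a percentage: -9.2814%.

-9.28%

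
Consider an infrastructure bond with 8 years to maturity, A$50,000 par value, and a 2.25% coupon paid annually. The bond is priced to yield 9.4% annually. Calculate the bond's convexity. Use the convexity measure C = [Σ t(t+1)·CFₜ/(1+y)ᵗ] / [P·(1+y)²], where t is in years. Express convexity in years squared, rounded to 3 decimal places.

52.329

With y = 0.094:
  t   CF        PV=CF/(1+0.094)^t    t·PV        t(t+1)·PV
  1     1,125.00     1,028.3364     1,028.3364       2,056.6728
  2     1,125.00       939.9784     1,879.9568       5,639.8705
  3     1,125.00       859.2124     2,577.6373      10,310.5493
  4     1,125.00       785.3861     3,141.5446      15,707.7229
  5     1,125.00       717.9032     3,589.5162      21,537.0972
  6     1,125.00       656.2187     3,937.3121      27,561.1847
  7     1,125.00       599.8343     4,198.8398      33,590.7187
  8    51,125.00    24,916.9422   199,335.5377   1,794,019.8395
  Σ                 30,503.8118   219,688.6809   1,910,423.6554
P = 30,503.8118.
Convexity = Σ t(t+1)·PV / [P·(1+y)²] = 1,910,423.6554 / (30,503.8118 × 1.196836) = 52.32882.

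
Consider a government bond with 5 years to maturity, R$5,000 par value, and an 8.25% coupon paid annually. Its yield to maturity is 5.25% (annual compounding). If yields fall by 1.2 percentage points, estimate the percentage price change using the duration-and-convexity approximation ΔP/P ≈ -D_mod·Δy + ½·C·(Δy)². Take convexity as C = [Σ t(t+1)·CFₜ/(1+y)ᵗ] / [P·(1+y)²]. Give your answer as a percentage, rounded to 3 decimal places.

+5.108%

With y = 0.0525:
  t   CF        PV=CF/(1+0.0525)^t    t·PV        t(t+1)·PV
  1       412.50       391.9240       391.9240         783.8480
  2       412.50       372.3743       744.7487       2,234.2460
  3       412.50       353.7998     1,061.3995       4,245.5982
  4       412.50       336.1519     1,344.6075       6,723.0375
  5     5,412.50     4,190.7079    20,953.5393     125,721.2359
  Σ                  5,644.9579    24,496.2190     139,707.9655
P = 5,644.9579; D_Mac = 4.33949 yrs; D_mod = 4.12303 yrs; C = 22.34170.
Duration effect: -4.12303 × (-0.012) = +0.049476
Convexity effect: 0.5 × 22.34170 × (-0.012)² = +0.0016086
ΔP/P ≈ +0.049476 + 0.0016086 = +0.051085 = +5.1085%.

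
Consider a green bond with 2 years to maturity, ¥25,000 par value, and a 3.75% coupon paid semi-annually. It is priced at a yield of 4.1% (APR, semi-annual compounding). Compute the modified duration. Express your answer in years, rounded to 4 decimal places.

1.9062 years

Periodic yield y = 0.0205. First find Macaulay duration:
  t   CF        PV=CF/(1+0.0205)^t    t·PV
  1       468.75       459.3337       459.3337
  2       468.75       450.1065       900.2130
  3       468.75       441.0647     1,323.1940
  4    25,468.75    23,483.1090    93,932.4361
  Σ                 24,833.6138    96,615.1766
P = 24,833.6138; Macaulay duration = 96,615.1766 / 24,833.6138 = 3.89050 half-year periods = 1.94525 years.
Modified duration = D_Mac / (1 + y) = 1.94525 / 1.0205 = 1.90617 years.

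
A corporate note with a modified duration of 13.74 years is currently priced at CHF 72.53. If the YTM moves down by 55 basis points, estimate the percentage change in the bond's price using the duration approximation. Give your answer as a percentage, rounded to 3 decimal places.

Duration approximation: ΔP/P ≈ -D_mod · Δy = -13.74 × (-0.0055) = +0.075570.
As a percentage: +7.5570%.

+7.557%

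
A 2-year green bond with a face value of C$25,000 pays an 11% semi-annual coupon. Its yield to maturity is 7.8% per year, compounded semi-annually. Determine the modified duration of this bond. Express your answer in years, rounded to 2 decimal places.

Periodic yield y = 0.039. First find Macaulay duration:
  t   CF        PV=CF/(1+0.039)^t    t·PV
  1     1,375.00     1,323.3879     1,323.3879
  2     1,375.00     1,273.7131     2,547.4261
  3     1,375.00     1,225.9029     3,677.7086
  4    26,375.00    22,632.3827    90,529.5308
  Σ                 26,455.3865    98,078.0533
P = 26,455.3865; Macaulay duration = 98,078.0533 / 26,455.3865 = 3.70730 half-year periods = 1.85365 years.
Modified duration = D_Mac / (1 + y) = 1.85365 / 1.039 = 1.78407 years.

1.78 years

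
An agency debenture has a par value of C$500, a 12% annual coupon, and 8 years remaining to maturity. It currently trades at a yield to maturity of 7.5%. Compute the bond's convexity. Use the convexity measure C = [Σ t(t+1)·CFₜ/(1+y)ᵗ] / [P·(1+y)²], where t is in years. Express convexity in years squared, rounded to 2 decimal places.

With y = 0.075:
  t   CF        PV=CF/(1+0.075)^t    t·PV        t(t+1)·PV
  1        60.00        55.8140        55.8140         111.6279
  2        60.00        51.9200       103.8399         311.5197
  3        60.00        48.2976       144.8929         579.5716
  4        60.00        44.9280       179.7121         898.5606
  5        60.00        41.7935       208.9676       1,253.8055
  6        60.00        38.8777       233.2661       1,632.8630
  7        60.00        36.1653       253.1571       2,025.2565
  8       560.00       313.9933     2,511.9460      22,607.5141
  Σ                    631.7893     3,691.5957      29,420.7190
P = 631.7893.
Convexity = Σ t(t+1)·PV / [P·(1+y)²] = 29,420.7190 / (631.7893 × 1.155625) = 40.29620.

40.30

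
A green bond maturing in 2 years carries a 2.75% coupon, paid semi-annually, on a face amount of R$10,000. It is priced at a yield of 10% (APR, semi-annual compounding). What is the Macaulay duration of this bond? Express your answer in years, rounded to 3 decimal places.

1.956 years

Periodic yield y = 0.05. Discount each cash flow and weight by its period:
  t   CF        PV=CF/(1+0.05)^t    t·PV
  1       137.50       130.9524       130.9524
  2       137.50       124.7166       249.4331
  3       137.50       118.7777       356.3330
  4    10,137.50     8,340.1463    33,360.5854
  Σ                  8,714.5929    34,097.3038
Price P = Σ PV = 8,714.5929.
Macaulay duration = Σ(t·PV) / P = 34,097.3038 / 8,714.5929 = 3.91267 half-year periods.
In years: 3.91267 / 2 = 1.95633 years.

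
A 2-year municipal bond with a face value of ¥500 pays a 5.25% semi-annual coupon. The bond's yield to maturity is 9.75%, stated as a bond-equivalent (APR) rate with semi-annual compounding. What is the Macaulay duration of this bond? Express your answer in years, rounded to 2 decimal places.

Periodic yield y = 0.04875. Discount each cash flow and weight by its period:
  t   CF        PV=CF/(1+0.04875)^t    t·PV
  1       13.125        12.5149        12.5149
  2       13.125        11.9332        23.8663
  3       13.125        11.3785        34.1354
  4      513.125       424.1654     1,696.6618
  Σ                    459.9920     1,767.1783
Price P = Σ PV = 459.9920.
Macaulay duration = Σ(t·PV) / P = 1,767.1783 / 459.9920 = 3.84176 half-year periods.
In years: 3.84176 / 2 = 1.92088 years.

1.92 years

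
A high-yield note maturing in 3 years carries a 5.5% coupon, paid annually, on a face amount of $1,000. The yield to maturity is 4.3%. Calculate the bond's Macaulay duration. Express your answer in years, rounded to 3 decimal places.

Periodic yield y = 0.043. Discount each cash flow and weight by its year:
  t   CF        PV=CF/(1+0.043)^t    t·PV
  1        55.00        52.7325        52.7325
  2        55.00        50.5585       101.1170
  3     1,055.00       929.8214     2,789.4642
  Σ                  1,033.1124     2,943.3137
Price P = Σ PV = 1,033.1124.
Macaulay duration = Σ(t·PV) / P = 2,943.3137 / 1,033.1124 = 2.84898 years.

2.849 years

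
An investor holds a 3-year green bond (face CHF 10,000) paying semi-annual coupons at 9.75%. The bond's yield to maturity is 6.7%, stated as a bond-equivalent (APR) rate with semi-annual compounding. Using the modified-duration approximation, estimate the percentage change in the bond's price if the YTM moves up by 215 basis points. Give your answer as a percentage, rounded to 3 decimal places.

-5.589%

Periodic yield y = 0.0335. Modified duration first:
  t   CF        PV=CF/(1+0.0335)^t    t·PV
  1       487.50       471.6981       471.6981
  2       487.50       456.4084       912.8169
  3       487.50       441.6144     1,324.8431
  4       487.50       427.2998     1,709.1992
  5       487.50       413.4493     2,067.2463
  6    10,487.50     8,606.1535    51,636.9210
  Σ                 10,816.6235    58,122.7245
P = 10,816.6235; D_Mac = 5.37346 half-year periods = 2.68673 yrs; D_mod = 2.68673/(1+0.0335) = 2.59964 yrs.
ΔP/P ≈ -D_mod · Δy = -2.59964 × (+0.0215) = -0.055892 = -5.5892%.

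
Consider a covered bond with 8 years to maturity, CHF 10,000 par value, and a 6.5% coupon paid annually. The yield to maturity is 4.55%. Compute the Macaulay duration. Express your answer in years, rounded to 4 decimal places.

Periodic yield y = 0.0455. Discount each cash flow and weight by its year:
  t   CF        PV=CF/(1+0.0455)^t    t·PV
  1       650.00       621.7121       621.7121
  2       650.00       594.6553     1,189.3106
  3       650.00       568.7760     1,706.3279
  4       650.00       544.0229     2,176.0917
  5       650.00       520.3471     2,601.7357
  6       650.00       497.7017     2,986.2103
  7       650.00       476.0418     3,332.2927
  8    10,650.00     7,460.3175    59,682.5400
  Σ                 11,283.5744    74,296.2209
Price P = Σ PV = 11,283.5744.
Macaulay duration = Σ(t·PV) / P = 74,296.2209 / 11,283.5744 = 6.58446 years.

6.5845 years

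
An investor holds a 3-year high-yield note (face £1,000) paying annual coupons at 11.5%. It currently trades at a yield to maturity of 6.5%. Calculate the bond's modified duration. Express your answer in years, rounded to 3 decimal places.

Periodic yield y = 0.065. First find Macaulay duration:
  t   CF        PV=CF/(1+0.065)^t    t·PV
  1       115.00       107.9812       107.9812
  2       115.00       101.3908       202.7816
  3     1,115.00       923.0517     2,769.1552
  Σ                  1,132.4238     3,079.9181
P = 1,132.4238; Macaulay duration = 3,079.9181 / 1,132.4238 = 2.71976 years.
Modified duration = D_Mac / (1 + y) = 2.71976 / 1.065 = 2.55376 years.

2.554 years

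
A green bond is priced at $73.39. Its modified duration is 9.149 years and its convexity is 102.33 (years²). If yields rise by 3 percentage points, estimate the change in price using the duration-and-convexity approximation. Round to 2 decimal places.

Duration effect: -D_mod·Δy = -9.149 × (+0.03) = -0.274470
Convexity effect: ½·C·(Δy)² = 0.5 × 102.33 × (0.03)² = +0.0460485
ΔP/P ≈ -0.274470 + 0.0460485 = -0.2284215
ΔP ≈ 73.39 × (-0.2284215) = -16.763853885.

-$16.76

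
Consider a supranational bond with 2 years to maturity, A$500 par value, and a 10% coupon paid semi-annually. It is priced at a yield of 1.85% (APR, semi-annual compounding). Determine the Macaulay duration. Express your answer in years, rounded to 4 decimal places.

1.8726 years

Periodic yield y = 0.00925. Discount each cash flow and weight by its period:
  t   CF        PV=CF/(1+0.00925)^t    t·PV
  1        25.00        24.7709        24.7709
  2        25.00        24.5438        49.0877
  3        25.00        24.3189        72.9567
  4       525.00       506.0160     2,024.0641
  Σ                    579.6496     2,170.8793
Price P = Σ PV = 579.6496.
Macaulay duration = Σ(t·PV) / P = 2,170.8793 / 579.6496 = 3.74516 half-year periods.
In years: 3.74516 / 2 = 1.87258 years.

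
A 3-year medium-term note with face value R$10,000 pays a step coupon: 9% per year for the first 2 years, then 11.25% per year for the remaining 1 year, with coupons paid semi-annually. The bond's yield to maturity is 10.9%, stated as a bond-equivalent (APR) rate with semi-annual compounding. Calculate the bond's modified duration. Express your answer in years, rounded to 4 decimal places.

2.5484 years

Periodic yield y = 0.0545. First find Macaulay duration:
  t   CF        PV=CF/(1+0.0545)^t    t·PV
  1       450.00       426.7425       426.7425
  2       450.00       404.6871       809.3742
  3       450.00       383.7715     1,151.3146
  4       450.00       363.9370     1,455.7479
  5       562.50       431.4094     2,157.0470
  6    10,562.50     7,682.2284    46,093.3707
  Σ                  9,692.7760    52,093.5969
P = 9,692.7760; Macaulay duration = 52,093.5969 / 9,692.7760 = 5.37448 half-year periods = 2.68724 years.
Modified duration = D_Mac / (1 + y) = 2.68724 / 1.0545 = 2.54835 years.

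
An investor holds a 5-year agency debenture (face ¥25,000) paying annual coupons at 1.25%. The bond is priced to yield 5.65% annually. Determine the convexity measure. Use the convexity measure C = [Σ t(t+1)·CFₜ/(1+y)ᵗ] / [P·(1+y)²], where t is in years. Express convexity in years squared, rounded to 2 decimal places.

25.89

With y = 0.0565:
  t   CF        PV=CF/(1+0.0565)^t    t·PV        t(t+1)·PV
  1       312.50       295.7880       295.7880         591.5760
  2       312.50       279.9697       559.9394       1,679.8181
  3       312.50       264.9973       794.9920       3,179.9681
  4       312.50       250.8257     1,003.3028       5,016.5138
  5    25,312.50    19,230.3653    96,151.8264     576,910.9583
  Σ                 20,321.9460    98,805.8485     587,378.8343
P = 20,321.9460.
Convexity = Σ t(t+1)·PV / [P·(1+y)²] = 587,378.8343 / (20,321.9460 × 1.116192) = 25.89489.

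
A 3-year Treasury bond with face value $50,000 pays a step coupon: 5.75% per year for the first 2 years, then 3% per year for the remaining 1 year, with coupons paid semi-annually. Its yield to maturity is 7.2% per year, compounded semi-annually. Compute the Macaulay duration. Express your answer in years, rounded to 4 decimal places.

2.7945 years

Periodic yield y = 0.036. Discount each cash flow and weight by its period:
  t   CF        PV=CF/(1+0.036)^t    t·PV
  1     1,437.50     1,387.5483     1,387.5483
  2     1,437.50     1,339.3323     2,678.6646
  3     1,437.50     1,292.7918     3,878.3754
  4     1,437.50     1,247.8685     4,991.4741
  5       750.00       628.4381     3,142.1904
  6    50,750.00    41,046.6307   246,279.7843
  Σ                 46,942.6097   262,358.0370
Price P = Σ PV = 46,942.6097.
Macaulay duration = Σ(t·PV) / P = 262,358.0370 / 46,942.6097 = 5.58891 half-year periods.
In years: 5.58891 / 2 = 2.79446 years.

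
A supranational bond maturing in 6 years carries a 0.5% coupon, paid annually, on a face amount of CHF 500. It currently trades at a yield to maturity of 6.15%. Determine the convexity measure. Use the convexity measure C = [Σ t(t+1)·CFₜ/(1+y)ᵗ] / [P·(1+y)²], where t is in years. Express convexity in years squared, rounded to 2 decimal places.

36.53

With y = 0.0615:
  t   CF        PV=CF/(1+0.0615)^t    t·PV        t(t+1)·PV
  1         2.50         2.3552         2.3552           4.7103
  2         2.50         2.2187         4.4374          13.3122
  3         2.50         2.0902         6.2705          25.0819
  4         2.50         1.9691         7.8763          39.3813
  5         2.50         1.8550         9.2749          55.6495
  6       502.50       351.2498     2,107.4987      14,752.4912
  Σ                    361.7379     2,137.7130      14,890.6265
P = 361.7379.
Convexity = Σ t(t+1)·PV / [P·(1+y)²] = 14,890.6265 / (361.7379 × 1.126782) = 36.53247.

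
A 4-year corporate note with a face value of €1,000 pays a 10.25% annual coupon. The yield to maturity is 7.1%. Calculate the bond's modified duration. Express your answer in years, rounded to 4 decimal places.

Periodic yield y = 0.071. First find Macaulay duration:
  t   CF        PV=CF/(1+0.071)^t    t·PV
  1       102.50        95.7049        95.7049
  2       102.50        89.3604       178.7207
  3       102.50        83.4364       250.3091
  4     1,102.50       837.9550     3,351.8201
  Σ                  1,106.4567     3,876.5550
P = 1,106.4567; Macaulay duration = 3,876.5550 / 1,106.4567 = 3.50358 years.
Modified duration = D_Mac / (1 + y) = 3.50358 / 1.071 = 3.27131 years.

3.2713 years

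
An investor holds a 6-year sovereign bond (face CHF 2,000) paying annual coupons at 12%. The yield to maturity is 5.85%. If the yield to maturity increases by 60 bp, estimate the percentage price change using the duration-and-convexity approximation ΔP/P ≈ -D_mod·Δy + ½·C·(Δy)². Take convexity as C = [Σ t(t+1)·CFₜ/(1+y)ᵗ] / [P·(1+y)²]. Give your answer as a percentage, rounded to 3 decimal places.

With y = 0.0585:
  t   CF        PV=CF/(1+0.0585)^t    t·PV        t(t+1)·PV
  1       240.00       226.7359       226.7359         453.4719
  2       240.00       214.2050       428.4099       1,285.2297
  3       240.00       202.3665       607.0995       2,428.3982
  4       240.00       191.1823       764.7294       3,823.6470
  5       240.00       180.6163       903.0815       5,418.4889
  6     2,240.00     1,592.5858     9,555.5149      66,888.6044
  Σ                  2,607.6919    12,485.5712      80,297.8400
P = 2,607.6919; D_Mac = 4.78798 yrs; D_mod = 4.52336 yrs; C = 27.48311.
Duration effect: -4.52336 × (+0.006) = -0.027140
Convexity effect: 0.5 × 27.48311 × (0.006)² = +0.0004947
ΔP/P ≈ -0.027140 + 0.0004947 = -0.026645 = -2.6645%.

-2.665%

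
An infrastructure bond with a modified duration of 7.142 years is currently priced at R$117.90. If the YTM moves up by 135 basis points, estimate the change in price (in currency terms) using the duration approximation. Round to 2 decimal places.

-R$11.37

Duration approximation: ΔP/P ≈ -D_mod · Δy = -7.142 × (+0.0135) = -0.096417.
ΔP ≈ 117.90 × (-0.096417) = -11.3675643.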